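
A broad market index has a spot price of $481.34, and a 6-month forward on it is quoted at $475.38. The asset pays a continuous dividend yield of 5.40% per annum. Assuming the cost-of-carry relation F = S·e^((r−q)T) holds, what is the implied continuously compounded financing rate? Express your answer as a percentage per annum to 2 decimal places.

2.91%

From F = S·e^((r−q)T): (r − q) = ln(F/S)/T
ln(475.38/481.34) = ln(0.987618) = -0.012459
(r − q) = -0.012459 / (6/12) = -0.024918
r = ln(F/S)/T + q = -0.024918 + 0.0540 = 0.029082
r = 2.91%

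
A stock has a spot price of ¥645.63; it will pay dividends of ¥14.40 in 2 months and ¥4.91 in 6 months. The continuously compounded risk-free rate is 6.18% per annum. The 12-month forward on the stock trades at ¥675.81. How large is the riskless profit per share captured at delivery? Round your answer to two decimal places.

¥9.25 per share

PV(dividends) I = 14.40·e^(−0.0618·2/12) + 4.91·e^(−0.0618·6/12) = 19.0130
Fair forward F* = (S − I)·e^(rT) = (645.63 − 19.0130)·e^0.061800 = 626.6170 × 1.063750 = 666.5638
Market ¥675.81 > fair 666.5638: forward overpriced → cash-and-carry (borrow at r, buy the stock and collect the dividends, short the forward).
Profit at T = |F_mkt − F*| = |675.81 − 666.5638| = ¥9.25 per share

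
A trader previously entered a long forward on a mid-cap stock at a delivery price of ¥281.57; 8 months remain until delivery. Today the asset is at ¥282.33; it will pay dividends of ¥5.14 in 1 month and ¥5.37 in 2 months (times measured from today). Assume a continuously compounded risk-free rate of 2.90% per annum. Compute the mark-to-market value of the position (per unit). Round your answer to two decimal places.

-¥4.32

PV(remaining dividends) I = 5.14·e^(−0.0290·1/12) + 5.37·e^(−0.0290·2/12) = 10.4717
Current forward F = (S − I)·e^(rT) = (282.33 − 10.4717)·e^(0.0290·8/12) = 271.8583 × 1.019521 = 277.1652
Value (long) = (F − K)·e^(−rT) = (277.1652 − 281.57) × 0.980852 = -4.3205
Value = -¥4.32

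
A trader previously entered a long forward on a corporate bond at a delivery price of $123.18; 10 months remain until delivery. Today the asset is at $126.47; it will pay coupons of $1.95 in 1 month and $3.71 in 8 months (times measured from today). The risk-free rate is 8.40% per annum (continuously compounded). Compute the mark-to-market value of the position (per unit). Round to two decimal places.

PV(remaining coupons) I = 1.95·e^(−0.0840·1/12) + 3.71·e^(−0.0840·8/12) = 5.4443
Current forward F = (S − I)·e^(rT) = (126.47 − 5.4443)·e^(0.0840·10/12) = 121.0257 × 1.072508 = 129.8010
Value (long) = (F − K)·e^(−rT) = (129.8010 − 123.18) × 0.932394 = 6.1734
Value = $6.17

$6.17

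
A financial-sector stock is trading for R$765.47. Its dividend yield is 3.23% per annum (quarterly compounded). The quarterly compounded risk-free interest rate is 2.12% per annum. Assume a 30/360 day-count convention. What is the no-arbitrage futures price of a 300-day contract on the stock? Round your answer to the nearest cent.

R$758.47

F = S · (1+r/4)^(4T) / (1+q/4)^(4T)
= 765.47 × 1.017776 / 1.027171 = 765.47 × 0.990854
F = R$758.47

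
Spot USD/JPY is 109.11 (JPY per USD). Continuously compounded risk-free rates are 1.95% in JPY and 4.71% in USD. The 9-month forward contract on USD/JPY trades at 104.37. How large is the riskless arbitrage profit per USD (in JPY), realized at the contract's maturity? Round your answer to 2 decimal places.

2.50 per USD (in JPY)

Fair forward: F* = S·e^(carry·T), with carry = (r_JPY − r_USD) = 0.0195 − 0.0471 = -0.0276
F* = 109.11 · e^(-0.0276 × 9/12) = 109.11 · e^-0.020700 = 109.11 × 0.979513 = 106.8747
Market 104.37 < fair 106.8747: forward underpriced → reverse cash-and-carry (short spot, go long the forward).
At maturity, profit = |F_mkt − F*| = |104.37 − 106.8747| = 2.50 per USD (in JPY)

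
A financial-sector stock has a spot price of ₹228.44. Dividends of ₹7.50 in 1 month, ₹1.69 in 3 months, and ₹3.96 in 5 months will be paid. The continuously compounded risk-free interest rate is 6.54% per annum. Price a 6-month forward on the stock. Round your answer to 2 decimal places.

PV(dividends) I = 7.50·e^(−0.0654·1/12) + 1.69·e^(−0.0654·3/12) + 3.96·e^(−0.0654·5/12)
I = 7.4592 + 1.6626 + 3.8535 = 12.9753
F = (S − I)·e^(rT) = (228.44 − 12.9753) · e^(0.0654·6/12)
= 215.4647 · e^0.032700 = 215.4647 × 1.033241 = ₹222.63

₹222.63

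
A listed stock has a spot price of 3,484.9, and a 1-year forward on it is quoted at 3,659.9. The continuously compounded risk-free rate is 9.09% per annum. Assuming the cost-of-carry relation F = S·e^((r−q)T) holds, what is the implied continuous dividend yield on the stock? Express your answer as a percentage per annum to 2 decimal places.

From F = S·e^((r−q)T): (r − q) = ln(F/S)/T
ln(3659.9/3484.9) = ln(1.050217) = 0.048997
(r − q) = 0.048997 / (1) = 0.048997
q = r − ln(F/S)/T = 0.0909 − 0.048997 = 0.041903
q = 4.19%

4.19%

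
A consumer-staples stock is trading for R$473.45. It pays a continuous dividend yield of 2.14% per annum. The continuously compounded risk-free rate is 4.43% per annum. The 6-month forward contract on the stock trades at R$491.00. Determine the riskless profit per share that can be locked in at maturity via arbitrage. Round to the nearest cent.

R$12.10 per share

Fair forward: F* = S·e^(carry·T), with carry = (r − q) = 0.0443 − 0.0214 = 0.0229
F* = 473.45 · e^(0.0229 × 6/12) = 473.45 · e^0.011450 = 473.45 × 1.011516 = R$478.9023
Market R$491.00 > fair R$478.9023: forward overpriced → cash-and-carry (buy spot, short the forward).
At maturity, profit = |F_mkt − F*| = |491.00 − 478.9023| = R$12.10 per share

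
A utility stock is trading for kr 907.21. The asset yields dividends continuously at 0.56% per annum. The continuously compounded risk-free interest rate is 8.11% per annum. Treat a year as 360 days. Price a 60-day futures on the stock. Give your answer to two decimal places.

F = S·e^((r − q)T) = 907.21 · e^((0.0811 − 0.0056) × 60/360)
= 907.21 · e^0.012583 = 907.21 × 1.012662
F = kr 918.70

kr 918.70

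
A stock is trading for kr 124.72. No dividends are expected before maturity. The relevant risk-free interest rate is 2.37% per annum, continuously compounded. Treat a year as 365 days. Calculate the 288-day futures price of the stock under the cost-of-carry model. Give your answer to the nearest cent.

kr 127.07

F = S·e^(rT) = 124.72 · e^(0.0237 × 288/365)
= 124.72 · e^0.018700 = 124.72 × 1.018876
F = kr 127.07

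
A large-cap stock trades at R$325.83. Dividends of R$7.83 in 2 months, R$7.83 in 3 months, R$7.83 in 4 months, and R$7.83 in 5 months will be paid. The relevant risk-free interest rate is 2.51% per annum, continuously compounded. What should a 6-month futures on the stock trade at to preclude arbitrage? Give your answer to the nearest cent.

R$298.46

PV(dividends) I = 7.83·e^(−0.0251·2/12) + 7.83·e^(−0.0251·3/12) + 7.83·e^(−0.0251·4/12) + 7.83·e^(−0.0251·5/12)
I = 7.7973 + 7.7810 + 7.7648 + 7.7485 = 31.0916
F = (S − I)·e^(rT) = (325.83 − 31.0916) · e^(0.0251·6/12)
= 294.7384 · e^0.012550 = 294.7384 × 1.012629 = R$298.46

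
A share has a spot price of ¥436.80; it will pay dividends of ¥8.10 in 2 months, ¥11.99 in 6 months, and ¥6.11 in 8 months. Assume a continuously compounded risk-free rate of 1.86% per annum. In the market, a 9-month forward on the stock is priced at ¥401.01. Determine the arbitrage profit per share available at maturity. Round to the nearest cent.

¥15.57 per share

PV(dividends) I = 8.10·e^(−0.0186·2/12) + 11.99·e^(−0.0186·6/12) + 6.11·e^(−0.0186·8/12) = 25.9886
Fair forward F* = (S − I)·e^(rT) = (436.80 − 25.9886)·e^0.013950 = 410.8114 × 1.014048 = 416.5825
Market ¥401.01 < fair 416.5825: forward underpriced → reverse cash-and-carry (short the stock, invest proceeds at r, pay the dividends, go long the forward).
Profit at T = |F_mkt − F*| = |401.01 − 416.5825| = ¥15.57 per share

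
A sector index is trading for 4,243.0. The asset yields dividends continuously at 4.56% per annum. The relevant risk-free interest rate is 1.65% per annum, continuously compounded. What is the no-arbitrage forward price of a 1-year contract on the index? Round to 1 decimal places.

4,121.3

F = S·e^((r − q)T) = 4243.0 · e^((0.0165 − 0.0456) × 1)
= 4243.0 · e^-0.029100 = 4243.0 × 0.971319
F = 4,121.3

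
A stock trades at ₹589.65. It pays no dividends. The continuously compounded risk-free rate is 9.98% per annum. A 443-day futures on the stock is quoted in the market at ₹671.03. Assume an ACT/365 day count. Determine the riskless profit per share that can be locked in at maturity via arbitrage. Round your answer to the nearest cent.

Fair futures: F* = S·e^(carry·T), with carry = r = 0.0998
F* = 589.65 · e^(0.0998 × 443/365) = 589.65 · e^0.121127 = 589.65 × 1.128768 = ₹665.5781
Market ₹671.03 > fair ₹665.5781: forward overpriced → cash-and-carry (buy spot, short the forward).
At maturity, profit = |F_mkt − F*| = |671.03 − 665.5781| = ₹5.45 per share

₹5.45 per share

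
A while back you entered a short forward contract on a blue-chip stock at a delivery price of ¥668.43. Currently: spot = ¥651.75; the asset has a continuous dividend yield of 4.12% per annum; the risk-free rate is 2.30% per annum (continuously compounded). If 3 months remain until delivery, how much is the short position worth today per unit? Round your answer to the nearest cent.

¥19.53

Current fair forward for the remaining 3 months: F = S·e^((r − q)·T), (r − q) = 0.0230 − 0.0412 = -0.0182
F = 651.75 · e^(-0.0182 × 3/12) = 651.75 × 0.995460 = 648.7911
Value of long forward = (F − K)·e^(−rT) = (648.7911 − 668.43) · e^(−0.0230·3/12)
= -19.6389 × 0.994266 = -19.53
Short position value = −(long value) = ¥19.53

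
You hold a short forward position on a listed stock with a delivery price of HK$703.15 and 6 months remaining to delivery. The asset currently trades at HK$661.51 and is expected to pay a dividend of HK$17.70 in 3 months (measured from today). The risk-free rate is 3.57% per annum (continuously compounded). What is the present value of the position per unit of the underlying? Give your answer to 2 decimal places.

HK$46.74

PV(remaining dividends) I = 17.70·e^(−0.0357·3/12) = 17.5427
Current forward F = (S − I)·e^(rT) = (661.51 − 17.5427)·e^(0.0357·6/12) = 643.9673 × 1.018010 = 655.5652
Value (long) = (F − K)·e^(−rT) = (655.5652 − 703.15) × 0.982308 = -46.7429
Short position value = −(long value) = HK$46.74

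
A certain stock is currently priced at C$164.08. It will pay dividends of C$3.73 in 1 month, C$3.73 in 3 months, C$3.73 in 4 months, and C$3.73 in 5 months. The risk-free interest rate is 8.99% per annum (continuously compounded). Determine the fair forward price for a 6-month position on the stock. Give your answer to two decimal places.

PV(dividends) I = 3.73·e^(−0.0899·1/12) + 3.73·e^(−0.0899·3/12) + 3.73·e^(−0.0899·4/12) + 3.73·e^(−0.0899·5/12)
I = 3.7022 + 3.6471 + 3.6199 + 3.5929 = 14.5621
F = (S − I)·e^(rT) = (164.08 − 14.5621) · e^(0.0899·6/12)
= 149.5179 · e^0.044950 = 149.5179 × 1.045976 = C$156.39

C$156.39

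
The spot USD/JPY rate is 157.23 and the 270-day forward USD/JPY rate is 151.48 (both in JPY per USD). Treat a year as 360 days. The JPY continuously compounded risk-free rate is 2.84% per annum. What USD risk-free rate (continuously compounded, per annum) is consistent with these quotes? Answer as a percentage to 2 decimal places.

7.81%

F = S·e^((r_JPY − r_USD)T) ⇒ r_USD = r_JPY − ln(F/S)/T
ln(151.48/157.23) = -0.037256; /(270/360) = -0.049675
r_USD = 0.0284 + 0.049675 = 0.078075
r_USD = 7.81%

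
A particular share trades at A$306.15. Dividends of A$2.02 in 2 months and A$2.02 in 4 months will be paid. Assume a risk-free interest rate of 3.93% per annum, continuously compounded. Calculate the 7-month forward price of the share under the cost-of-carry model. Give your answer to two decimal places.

PV(dividends) I = 2.02·e^(−0.0393·2/12) + 2.02·e^(−0.0393·4/12)
I = 2.0068 + 1.9937 = 4.0005
F = (S − I)·e^(rT) = (306.15 − 4.0005) · e^(0.0393·7/12)
= 302.1495 · e^0.022925 = 302.1495 × 1.023190 = A$309.16

A$309.16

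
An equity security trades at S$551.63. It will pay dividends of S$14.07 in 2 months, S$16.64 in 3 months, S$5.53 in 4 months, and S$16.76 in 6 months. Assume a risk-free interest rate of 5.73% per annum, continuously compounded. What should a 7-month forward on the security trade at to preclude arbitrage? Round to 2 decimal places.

PV(dividends) I = 14.07·e^(−0.0573·2/12) + 16.64·e^(−0.0573·3/12) + 5.53·e^(−0.0573·4/12) + 16.76·e^(−0.0573·6/12)
I = 13.9363 + 16.4033 + 5.4254 + 16.2866 = 52.0516
F = (S − I)·e^(rT) = (551.63 − 52.0516) · e^(0.0573·7/12)
= 499.5784 · e^0.033425 = 499.5784 × 1.033990 = S$516.56

S$516.56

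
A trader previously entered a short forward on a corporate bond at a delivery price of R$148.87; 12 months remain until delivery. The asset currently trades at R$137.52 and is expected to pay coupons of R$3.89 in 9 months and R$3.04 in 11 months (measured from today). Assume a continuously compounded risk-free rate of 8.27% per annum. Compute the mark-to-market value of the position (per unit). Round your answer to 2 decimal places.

PV(remaining coupons) I = 3.89·e^(−0.0827·9/12) + 3.04·e^(−0.0827·11/12) = 6.4741
Current forward F = (S − I)·e^(rT) = (137.52 − 6.4741)·e^(0.0827·12/12) = 131.0459 × 1.086216 = 142.3442
Value (long) = (F − K)·e^(−rT) = (142.3442 − 148.87) × 0.920627 = -6.0078
Short position value = −(long value) = R$6.01

R$6.01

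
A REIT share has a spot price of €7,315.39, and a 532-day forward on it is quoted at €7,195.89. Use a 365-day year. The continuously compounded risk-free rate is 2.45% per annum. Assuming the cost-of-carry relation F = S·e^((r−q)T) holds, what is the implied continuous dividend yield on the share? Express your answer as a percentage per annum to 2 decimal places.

3.58%

From F = S·e^((r−q)T): (r − q) = ln(F/S)/T
ln(7195.89/7315.39) = ln(0.983665) = -0.016470
(r − q) = -0.016470 / (532/365) = -0.011300
q = r − ln(F/S)/T = 0.0245 + 0.011300 = 0.035800
q = 3.58%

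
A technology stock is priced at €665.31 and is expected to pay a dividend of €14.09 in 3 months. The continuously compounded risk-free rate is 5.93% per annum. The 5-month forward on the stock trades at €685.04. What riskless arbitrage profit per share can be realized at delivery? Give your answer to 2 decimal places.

PV(dividends) I = 14.09·e^(−0.0593·3/12) = 13.8827
Fair forward F* = (S − I)·e^(rT) = (665.31 − 13.8827)·e^0.024708 = 651.4273 × 1.025016 = 667.7234
Market €685.04 > fair 667.7234: forward overpriced → cash-and-carry (borrow at r, buy the stock and collect the dividends, short the forward).
Profit at T = |F_mkt − F*| = |685.04 − 667.7234| = €17.32 per share

€17.32 per share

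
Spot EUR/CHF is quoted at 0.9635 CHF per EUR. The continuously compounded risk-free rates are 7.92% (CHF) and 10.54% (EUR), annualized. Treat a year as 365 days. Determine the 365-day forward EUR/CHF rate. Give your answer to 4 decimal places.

F = S·e^((r_CHF − r_EUR)T) = 0.9635 · e^((0.0792 − 0.1054) × 365/365)
= 0.9635 · e^-0.026200 = 0.9635 × 0.974140
F = 0.9386 CHF per EUR

0.9386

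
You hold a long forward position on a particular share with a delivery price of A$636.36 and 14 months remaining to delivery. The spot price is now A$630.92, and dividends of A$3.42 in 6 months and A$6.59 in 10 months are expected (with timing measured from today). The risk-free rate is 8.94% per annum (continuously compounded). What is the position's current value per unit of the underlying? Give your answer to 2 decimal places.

A$48.20

PV(remaining dividends) I = 3.42·e^(−0.0894·6/12) + 6.59·e^(−0.0894·10/12) = 9.3874
Current forward F = (S − I)·e^(rT) = (630.92 − 9.3874)·e^(0.0894·14/12) = 621.5326 × 1.109933 = 689.8595
Value (long) = (F − K)·e^(−rT) = (689.8595 − 636.36) × 0.900955 = 48.2006
Value = A$48.20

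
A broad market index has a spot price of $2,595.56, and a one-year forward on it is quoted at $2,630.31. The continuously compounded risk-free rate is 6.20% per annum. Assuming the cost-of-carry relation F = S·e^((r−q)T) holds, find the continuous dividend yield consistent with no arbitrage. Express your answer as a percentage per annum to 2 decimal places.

From F = S·e^((r−q)T): (r − q) = ln(F/S)/T
ln(2630.31/2595.56) = ln(1.013388) = 0.013299
(r − q) = 0.013299 / (12/12) = 0.013299
q = r − ln(F/S)/T = 0.0620 − 0.013299 = 0.048701
q = 4.87%

4.87%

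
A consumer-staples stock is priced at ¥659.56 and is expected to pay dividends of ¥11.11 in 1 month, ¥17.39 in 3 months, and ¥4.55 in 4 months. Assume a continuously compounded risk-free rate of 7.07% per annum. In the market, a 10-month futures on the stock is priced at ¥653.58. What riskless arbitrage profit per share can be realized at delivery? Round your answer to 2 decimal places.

¥11.46 per share

PV(dividends) I = 11.11·e^(−0.0707·1/12) + 17.39·e^(−0.0707·3/12) + 4.55·e^(−0.0707·4/12) = 32.5741
Fair futures F* = (S − I)·e^(rT) = (659.56 − 32.5741)·e^0.058917 = 626.9859 × 1.060687 = 665.0358
Market ¥653.58 < fair 665.0358: forward underpriced → reverse cash-and-carry (short the stock, invest proceeds at r, pay the dividends, go long the forward).
Profit at T = |F_mkt − F*| = |653.58 − 665.0358| = ¥11.46 per share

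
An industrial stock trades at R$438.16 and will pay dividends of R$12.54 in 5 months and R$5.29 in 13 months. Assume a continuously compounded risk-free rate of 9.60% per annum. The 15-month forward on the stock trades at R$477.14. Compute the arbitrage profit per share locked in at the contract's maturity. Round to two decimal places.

R$2.08 per share

PV(dividends) I = 12.54·e^(−0.0960·5/12) + 5.29·e^(−0.0960·13/12) = 16.8158
Fair forward F* = (S − I)·e^(rT) = (438.16 − 16.8158)·e^0.120000 = 421.3442 × 1.127497 = 475.0643
Market R$477.14 > fair 475.0643: forward overpriced → cash-and-carry (borrow at r, buy the stock and collect the dividends, short the forward).
Profit at T = |F_mkt − F*| = |477.14 − 475.0643| = R$2.08 per share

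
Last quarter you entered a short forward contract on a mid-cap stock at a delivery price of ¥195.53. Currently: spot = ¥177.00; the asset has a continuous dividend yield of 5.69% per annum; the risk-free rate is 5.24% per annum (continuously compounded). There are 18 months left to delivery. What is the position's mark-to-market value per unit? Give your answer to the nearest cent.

Current fair forward for the remaining 18 months: F = S·e^((r − q)·T), (r − q) = 0.0524 − 0.0569 = -0.0045
F = 177.00 · e^(-0.0045 × 18/12) = 177.00 × 0.993273 = 175.8093
Value of long forward = (F − K)·e^(−rT) = (175.8093 − 195.53) · e^(−0.0524·18/12)
= -19.7207 × 0.924410 = -18.23
Short position value = −(long value) = ¥18.23

¥18.23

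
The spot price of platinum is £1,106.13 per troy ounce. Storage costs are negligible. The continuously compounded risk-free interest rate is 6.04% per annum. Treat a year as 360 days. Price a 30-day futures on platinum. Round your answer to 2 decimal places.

£1,111.71 per troy ounce

F = S·e^(rT) = 1106.13 · e^(0.0604 × 30/360) = 1106.13 · e^0.00503333
= 1106.13 × 1.00504602 = £1,111.71 per troy ounce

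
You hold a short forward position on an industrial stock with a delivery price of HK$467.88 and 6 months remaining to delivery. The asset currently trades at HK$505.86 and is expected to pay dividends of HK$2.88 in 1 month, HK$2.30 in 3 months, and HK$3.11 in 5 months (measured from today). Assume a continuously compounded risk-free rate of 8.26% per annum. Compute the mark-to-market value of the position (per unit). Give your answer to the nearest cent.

-HK$48.79

PV(remaining dividends) I = 2.88·e^(−0.0826·1/12) + 2.30·e^(−0.0826·3/12) + 3.11·e^(−0.0826·5/12) = 8.1180
Current forward F = (S − I)·e^(rT) = (505.86 − 8.1180)·e^(0.0826·6/12) = 497.7420 × 1.042165 = 518.7293
Value (long) = (F − K)·e^(−rT) = (518.7293 − 467.88) × 0.959541 = 48.7920
Short position value = −(long value) = -HK$48.79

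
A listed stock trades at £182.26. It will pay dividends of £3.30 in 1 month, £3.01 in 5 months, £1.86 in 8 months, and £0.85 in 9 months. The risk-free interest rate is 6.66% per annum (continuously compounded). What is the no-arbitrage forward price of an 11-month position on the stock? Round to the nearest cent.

PV(dividends) I = 3.30·e^(−0.0666·1/12) + 3.01·e^(−0.0666·5/12) + 1.86·e^(−0.0666·8/12) + 0.85·e^(−0.0666·9/12)
I = 3.2817 + 2.9276 + 1.7792 + 0.8086 = 8.7971
F = (S − I)·e^(rT) = (182.26 − 8.7971) · e^(0.0666·11/12)
= 173.4629 · e^0.061050 = 173.4629 × 1.062952 = £184.38

£184.38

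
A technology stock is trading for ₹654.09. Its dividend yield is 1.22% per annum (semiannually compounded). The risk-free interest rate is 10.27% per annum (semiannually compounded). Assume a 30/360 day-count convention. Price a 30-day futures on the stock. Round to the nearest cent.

₹658.90

F = S · (1+r/2)^(2T) / (1+q/2)^(2T)
= 654.09 × 1.008381 / 1.001014 = 654.09 × 1.007360
F = ₹658.90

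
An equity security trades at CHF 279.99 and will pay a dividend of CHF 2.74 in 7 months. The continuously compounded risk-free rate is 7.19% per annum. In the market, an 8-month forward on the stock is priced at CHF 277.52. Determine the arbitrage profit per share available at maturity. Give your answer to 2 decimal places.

CHF 13.46 per share

PV(dividends) I = 2.74·e^(−0.0719·7/12) = 2.6275
Fair forward F* = (S − I)·e^(rT) = (279.99 − 2.6275)·e^0.047933 = 277.3625 × 1.049100 = 290.9810
Market CHF 277.52 < fair 290.9810: forward underpriced → reverse cash-and-carry (short the stock, invest proceeds at r, pay the dividends, go long the forward).
Profit at T = |F_mkt − F*| = |277.52 − 290.9810| = CHF 13.46 per share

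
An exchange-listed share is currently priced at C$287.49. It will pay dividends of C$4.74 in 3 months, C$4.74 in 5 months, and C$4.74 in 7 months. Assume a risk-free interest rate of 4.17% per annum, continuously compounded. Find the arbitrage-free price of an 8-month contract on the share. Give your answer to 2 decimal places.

C$281.23

PV(dividends) I = 4.74·e^(−0.0417·3/12) + 4.74·e^(−0.0417·5/12) + 4.74·e^(−0.0417·7/12)
I = 4.6908 + 4.6584 + 4.6261 = 13.9753
F = (S − I)·e^(rT) = (287.49 − 13.9753) · e^(0.0417·8/12)
= 273.5147 · e^0.027800 = 273.5147 × 1.028190 = C$281.23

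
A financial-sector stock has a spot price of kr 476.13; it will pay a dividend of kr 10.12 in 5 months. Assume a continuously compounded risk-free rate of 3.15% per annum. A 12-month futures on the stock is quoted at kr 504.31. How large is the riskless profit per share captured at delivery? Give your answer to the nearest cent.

kr 23.25 per share

PV(dividends) I = 10.12·e^(−0.0315·5/12) = 9.9880
Fair futures F* = (S − I)·e^(rT) = (476.13 − 9.9880)·e^0.031500 = 466.1420 × 1.032001 = 481.0590
Market kr 504.31 > fair 481.0590: forward overpriced → cash-and-carry (borrow at r, buy the stock and collect the dividends, short the forward).
Profit at T = |F_mkt − F*| = |504.31 − 481.0590| = kr 23.25 per share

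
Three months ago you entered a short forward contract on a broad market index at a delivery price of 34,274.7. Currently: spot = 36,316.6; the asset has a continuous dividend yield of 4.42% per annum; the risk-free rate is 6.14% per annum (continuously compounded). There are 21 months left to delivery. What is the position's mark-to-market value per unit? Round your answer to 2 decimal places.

Current fair forward for the remaining 21 months: F = S·e^((r − q)·T), (r − q) = 0.0614 − 0.0442 = 0.0172
F = 36316.6 · e^(0.0172 × 21/12) = 36316.6 × 1.03055758 = 37426.3474
Value of long forward = (F − K)·e^(−rT) = (37426.3474 − 34274.7) · e^(−0.0614·21/12)
= 3151.6474 × 0.89812143 = 2830.56
Short position value = −(long value) = -2830.56

-2830.56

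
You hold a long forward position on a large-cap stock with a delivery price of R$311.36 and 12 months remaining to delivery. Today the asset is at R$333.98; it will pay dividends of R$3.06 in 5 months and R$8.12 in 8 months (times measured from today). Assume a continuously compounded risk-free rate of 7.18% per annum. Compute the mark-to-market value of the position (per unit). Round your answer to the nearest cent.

R$33.48

PV(remaining dividends) I = 3.06·e^(−0.0718·5/12) + 8.12·e^(−0.0718·8/12) = 10.7103
Current forward F = (S − I)·e^(rT) = (333.98 − 10.7103)·e^(0.0718·12/12) = 323.2697 × 1.074440 = 347.3339
Value (long) = (F − K)·e^(−rT) = (347.3339 − 311.36) × 0.930717 = 33.4815
Value = R$33.48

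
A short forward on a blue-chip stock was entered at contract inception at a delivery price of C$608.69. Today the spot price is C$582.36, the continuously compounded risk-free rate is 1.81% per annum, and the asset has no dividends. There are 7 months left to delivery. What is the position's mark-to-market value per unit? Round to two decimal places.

C$19.94

Current fair forward for the remaining 7 months: F = S·e^(r·T), r = 0.0181
F = 582.36 · e^(0.0181 × 7/12) = 582.36 × 1.010614 = 588.5412
Value of long forward = (F − K)·e^(−rT) = (588.5412 − 608.69) · e^(−0.0181·7/12)
= -20.1488 × 0.989497 = -19.94
Short position value = −(long value) = C$19.94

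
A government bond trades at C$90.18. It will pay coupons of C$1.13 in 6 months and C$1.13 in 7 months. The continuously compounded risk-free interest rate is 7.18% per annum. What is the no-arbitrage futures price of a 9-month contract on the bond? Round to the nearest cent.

PV(coupons) I = 1.13·e^(−0.0718·6/12) + 1.13·e^(−0.0718·7/12)
I = 1.0902 + 1.0836 = 2.1738
F = (S − I)·e^(rT) = (90.18 − 2.1738) · e^(0.0718·9/12)
= 88.0062 · e^0.053850 = 88.0062 × 1.055326 = C$92.88

C$92.88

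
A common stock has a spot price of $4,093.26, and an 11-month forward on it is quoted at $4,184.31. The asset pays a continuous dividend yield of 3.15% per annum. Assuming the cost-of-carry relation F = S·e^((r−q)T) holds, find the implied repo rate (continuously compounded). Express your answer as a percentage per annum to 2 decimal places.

From F = S·e^((r−q)T): (r − q) = ln(F/S)/T
ln(4184.31/4093.26) = ln(1.022244) = 0.022000
(r − q) = 0.022000 / (11/12) = 0.024000
r = ln(F/S)/T + q = 0.024000 + 0.0315 = 0.055500
r = 5.55%

5.55%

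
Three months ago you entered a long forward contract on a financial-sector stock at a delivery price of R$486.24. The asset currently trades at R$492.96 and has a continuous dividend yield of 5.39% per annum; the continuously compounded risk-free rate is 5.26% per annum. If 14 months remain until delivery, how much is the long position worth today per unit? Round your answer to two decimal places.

Current fair forward for the remaining 14 months: F = S·e^((r − q)·T), (r − q) = 0.0526 − 0.0539 = -0.0013
F = 492.96 · e^(-0.0013 × 14/12) = 492.96 × 0.998484 = 492.2127
Value of long forward = (F − K)·e^(−rT) = (492.2127 − 486.24) · e^(−0.0526·14/12)
= 5.9727 × 0.940478 = 5.62

R$5.62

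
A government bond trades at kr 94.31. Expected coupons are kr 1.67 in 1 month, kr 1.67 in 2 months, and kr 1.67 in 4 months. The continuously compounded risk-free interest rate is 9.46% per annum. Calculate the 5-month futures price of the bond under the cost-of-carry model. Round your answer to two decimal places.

PV(coupons) I = 1.67·e^(−0.0946·1/12) + 1.67·e^(−0.0946·2/12) + 1.67·e^(−0.0946·4/12)
I = 1.6569 + 1.6439 + 1.6182 = 4.9190
F = (S − I)·e^(rT) = (94.31 − 4.9190) · e^(0.0946·5/12)
= 89.3910 · e^0.039417 = 89.3910 × 1.040204 = kr 92.98

kr 92.98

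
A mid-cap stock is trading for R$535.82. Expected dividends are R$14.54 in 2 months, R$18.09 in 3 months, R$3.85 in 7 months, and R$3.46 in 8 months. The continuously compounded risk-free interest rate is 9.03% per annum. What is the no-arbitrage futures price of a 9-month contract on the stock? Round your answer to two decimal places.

PV(dividends) I = 14.54·e^(−0.0903·2/12) + 18.09·e^(−0.0903·3/12) + 3.85·e^(−0.0903·7/12) + 3.46·e^(−0.0903·8/12)
I = 14.3228 + 17.6862 + 3.6524 + 3.2579 = 38.9193
F = (S − I)·e^(rT) = (535.82 − 38.9193) · e^(0.0903·9/12)
= 496.9007 · e^0.067725 = 496.9007 × 1.070071 = R$531.72

R$531.72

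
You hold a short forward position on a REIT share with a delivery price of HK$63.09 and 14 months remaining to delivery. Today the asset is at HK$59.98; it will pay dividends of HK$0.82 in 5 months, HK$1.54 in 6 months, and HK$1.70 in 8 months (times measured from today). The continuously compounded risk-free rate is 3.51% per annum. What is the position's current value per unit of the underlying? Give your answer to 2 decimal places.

HK$4.56

PV(remaining dividends) I = 0.82·e^(−0.0351·5/12) + 1.54·e^(−0.0351·6/12) + 1.70·e^(−0.0351·8/12) = 3.9820
Current forward F = (S − I)·e^(rT) = (59.98 − 3.9820)·e^(0.0351·14/12) = 55.9980 × 1.041800 = 58.3387
Value (long) = (F − K)·e^(−rT) = (58.3387 − 63.09) × 0.959877 = -4.5607
Short position value = −(long value) = HK$4.56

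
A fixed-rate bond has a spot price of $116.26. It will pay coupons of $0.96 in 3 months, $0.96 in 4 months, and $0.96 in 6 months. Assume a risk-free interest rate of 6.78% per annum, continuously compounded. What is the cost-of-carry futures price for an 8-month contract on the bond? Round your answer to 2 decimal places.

PV(coupons) I = 0.96·e^(−0.0678·3/12) + 0.96·e^(−0.0678·4/12) + 0.96·e^(−0.0678·6/12)
I = 0.9439 + 0.9385 + 0.9280 = 2.8104
F = (S − I)·e^(rT) = (116.26 − 2.8104) · e^(0.0678·8/12)
= 113.4496 · e^0.045200 = 113.4496 × 1.046237 = $118.70

$118.70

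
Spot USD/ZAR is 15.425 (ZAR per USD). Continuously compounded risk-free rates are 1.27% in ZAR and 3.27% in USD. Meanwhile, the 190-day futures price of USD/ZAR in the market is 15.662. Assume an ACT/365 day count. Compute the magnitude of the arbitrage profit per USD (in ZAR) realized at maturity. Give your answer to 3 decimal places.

Fair futures: F* = S·e^(carry·T), with carry = (r_ZAR − r_USD) = 0.0127 − 0.0327 = -0.0200
F* = 15.425 · e^(-0.0200 × 190/365) = 15.425 · e^-0.010411 = 15.425 × 0.989643 = 15.2652
Market 15.662 > fair 15.2652: forward overpriced → cash-and-carry (buy spot, short the forward).
At maturity, profit = |F_mkt − F*| = |15.662 − 15.2652| = 0.397 per USD (in ZAR)

0.397 per USD (in ZAR)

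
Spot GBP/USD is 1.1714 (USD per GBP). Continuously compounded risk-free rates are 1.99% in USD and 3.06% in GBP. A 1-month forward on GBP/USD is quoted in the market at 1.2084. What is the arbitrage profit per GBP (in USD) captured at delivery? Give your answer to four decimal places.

Fair forward: F* = S·e^(carry·T), with carry = (r_USD − r_GBP) = 0.0199 − 0.0306 = -0.0107
F* = 1.1714 · e^(-0.0107 × 1/12) = 1.1714 · e^-0.000892 = 1.1714 × 0.999108 = 1.1704
Market 1.2084 > fair 1.1704: forward overpriced → cash-and-carry (buy spot, short the forward).
At maturity, profit = |F_mkt − F*| = |1.2084 − 1.1704| = 0.0380 per GBP (in USD)

0.0380 per GBP (in USD)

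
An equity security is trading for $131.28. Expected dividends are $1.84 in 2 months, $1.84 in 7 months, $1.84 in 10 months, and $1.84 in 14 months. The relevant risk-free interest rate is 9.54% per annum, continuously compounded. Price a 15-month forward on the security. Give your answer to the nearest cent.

PV(dividends) I = 1.84·e^(−0.0954·2/12) + 1.84·e^(−0.0954·7/12) + 1.84·e^(−0.0954·10/12) + 1.84·e^(−0.0954·14/12)
I = 1.8110 + 1.7404 + 1.6994 + 1.6462 = 6.8970
F = (S − I)·e^(rT) = (131.28 − 6.8970) · e^(0.0954·15/12)
= 124.3830 · e^0.119250 = 124.3830 × 1.126652 = $140.14

$140.14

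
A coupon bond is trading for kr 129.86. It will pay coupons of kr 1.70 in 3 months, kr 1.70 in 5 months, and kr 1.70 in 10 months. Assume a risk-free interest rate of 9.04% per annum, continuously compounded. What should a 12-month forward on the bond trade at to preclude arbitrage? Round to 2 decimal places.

PV(coupons) I = 1.70·e^(−0.0904·3/12) + 1.70·e^(−0.0904·5/12) + 1.70·e^(−0.0904·10/12)
I = 1.6620 + 1.6372 + 1.5766 = 4.8758
F = (S − I)·e^(rT) = (129.86 − 4.8758) · e^(0.0904·12/12)
= 124.9842 · e^0.090400 = 124.9842 × 1.094612 = kr 136.81

kr 136.81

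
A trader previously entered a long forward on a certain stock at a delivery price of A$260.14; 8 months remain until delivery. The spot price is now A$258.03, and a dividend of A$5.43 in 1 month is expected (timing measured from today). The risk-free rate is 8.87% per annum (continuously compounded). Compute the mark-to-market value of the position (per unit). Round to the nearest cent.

A$7.44

PV(remaining dividends) I = 5.43·e^(−0.0887·1/12) = 5.3900
Current forward F = (S − I)·e^(rT) = (258.03 − 5.3900)·e^(0.0887·8/12) = 252.6400 × 1.060917 = 268.0301
Value (long) = (F − K)·e^(−rT) = (268.0301 − 260.14) × 0.942581 = 7.4371
Value = A$7.44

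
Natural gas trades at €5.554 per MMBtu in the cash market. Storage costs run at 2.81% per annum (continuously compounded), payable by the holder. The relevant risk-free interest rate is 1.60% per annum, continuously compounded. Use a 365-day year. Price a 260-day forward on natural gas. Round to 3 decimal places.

€5.731 per MMBtu

Net carry = r + u − y = 0.0160 + 0.0281 − 0.0000 = 0.0441
F = S·e^((r+u−y)T) = 5.554 · e^(0.0441 × 260/365) = 5.554 · e^0.031414
= 5.554 × 1.031913 = €5.731 per MMBtu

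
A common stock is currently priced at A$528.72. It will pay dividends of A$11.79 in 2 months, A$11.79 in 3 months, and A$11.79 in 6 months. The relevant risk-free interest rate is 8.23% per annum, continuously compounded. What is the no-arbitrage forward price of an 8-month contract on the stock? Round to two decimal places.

A$522.10

PV(dividends) I = 11.79·e^(−0.0823·2/12) + 11.79·e^(−0.0823·3/12) + 11.79·e^(−0.0823·6/12)
I = 11.6294 + 11.5499 + 11.3147 = 34.4940
F = (S − I)·e^(rT) = (528.72 − 34.4940) · e^(0.0823·8/12)
= 494.2260 · e^0.054867 = 494.2260 × 1.056400 = A$522.10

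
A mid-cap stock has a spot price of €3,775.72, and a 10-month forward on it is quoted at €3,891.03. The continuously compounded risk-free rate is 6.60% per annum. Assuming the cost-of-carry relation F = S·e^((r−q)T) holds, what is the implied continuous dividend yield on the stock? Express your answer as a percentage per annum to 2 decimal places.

2.99%

From F = S·e^((r−q)T): (r − q) = ln(F/S)/T
ln(3891.03/3775.72) = ln(1.030540) = 0.030083
(r − q) = 0.030083 / (10/12) = 0.036100
q = r − ln(F/S)/T = 0.0660 − 0.036100 = 0.029900
q = 2.99%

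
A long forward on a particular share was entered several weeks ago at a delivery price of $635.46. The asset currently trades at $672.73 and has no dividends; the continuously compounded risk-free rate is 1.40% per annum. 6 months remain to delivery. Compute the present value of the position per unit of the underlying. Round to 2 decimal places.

$41.70

Current fair forward for the remaining 6 months: F = S·e^(r·T), r = 0.0140
F = 672.73 · e^(0.0140 × 6/12) = 672.73 × 1.007025 = 677.4559
Value of long forward = (F − K)·e^(−rT) = (677.4559 − 635.46) · e^(−0.0140·6/12)
= 41.9959 × 0.993024 = 41.70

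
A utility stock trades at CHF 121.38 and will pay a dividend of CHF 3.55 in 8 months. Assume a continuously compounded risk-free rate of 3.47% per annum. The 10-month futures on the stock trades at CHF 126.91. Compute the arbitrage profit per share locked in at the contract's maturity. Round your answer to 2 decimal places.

CHF 5.54 per share

PV(dividends) I = 3.55·e^(−0.0347·8/12) = 3.4688
Fair futures F* = (S − I)·e^(rT) = (121.38 − 3.4688)·e^0.028917 = 117.9112 × 1.029339 = 121.3706
Market CHF 126.91 > fair 121.3706: forward overpriced → cash-and-carry (borrow at r, buy the stock and collect the dividends, short the forward).
Profit at T = |F_mkt − F*| = |126.91 − 121.3706| = CHF 5.54 per share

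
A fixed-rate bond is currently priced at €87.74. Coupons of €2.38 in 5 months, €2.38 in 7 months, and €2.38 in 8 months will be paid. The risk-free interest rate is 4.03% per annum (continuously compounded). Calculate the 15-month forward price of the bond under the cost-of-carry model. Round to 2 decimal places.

PV(coupons) I = 2.38·e^(−0.0403·5/12) + 2.38·e^(−0.0403·7/12) + 2.38·e^(−0.0403·8/12)
I = 2.3404 + 2.3247 + 2.3169 = 6.9820
F = (S − I)·e^(rT) = (87.74 − 6.9820) · e^(0.0403·15/12)
= 80.7580 · e^0.050375 = 80.7580 × 1.051665 = €84.93

€84.93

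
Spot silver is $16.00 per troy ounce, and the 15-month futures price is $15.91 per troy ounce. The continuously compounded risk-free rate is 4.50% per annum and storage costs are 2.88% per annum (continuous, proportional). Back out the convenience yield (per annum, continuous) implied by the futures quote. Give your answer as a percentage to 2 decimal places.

F = S·e^((r+u−y)T) ⇒ (r+u−y) = ln(F/S)/T
ln(15.91/16.00) = -0.005641; /T ⇒ -0.004513
y = r + u − ln(F/S)/T = 0.0450 + 0.0288 + 0.004513 = 0.078313
y = 7.83%

7.83%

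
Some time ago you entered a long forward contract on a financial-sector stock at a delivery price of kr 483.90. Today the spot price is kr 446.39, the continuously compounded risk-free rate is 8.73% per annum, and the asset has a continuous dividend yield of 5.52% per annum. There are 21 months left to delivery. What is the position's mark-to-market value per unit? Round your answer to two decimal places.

-kr 10.06

Current fair forward for the remaining 21 months: F = S·e^((r − q)·T), (r − q) = 0.0873 − 0.0552 = 0.0321
F = 446.39 · e^(0.0321 × 21/12) = 446.39 × 1.057783 = 472.1838
Value of long forward = (F − K)·e^(−rT) = (472.1838 − 483.90) · e^(−0.0873·21/12)
= -11.7162 × 0.858323 = -10.06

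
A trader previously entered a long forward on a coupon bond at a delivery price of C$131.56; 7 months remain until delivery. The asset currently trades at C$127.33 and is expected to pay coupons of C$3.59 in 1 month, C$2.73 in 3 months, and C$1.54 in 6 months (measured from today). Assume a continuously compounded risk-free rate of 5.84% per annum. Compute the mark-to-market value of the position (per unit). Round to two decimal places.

PV(remaining coupons) I = 3.59·e^(−0.0584·1/12) + 2.73·e^(−0.0584·3/12) + 1.54·e^(−0.0584·6/12) = 7.7587
Current forward F = (S − I)·e^(rT) = (127.33 − 7.7587)·e^(0.0584·7/12) = 119.5713 × 1.034654 = 123.7149
Value (long) = (F − K)·e^(−rT) = (123.7149 − 131.56) × 0.966507 = -7.5823
Value = -C$7.58

-C$7.58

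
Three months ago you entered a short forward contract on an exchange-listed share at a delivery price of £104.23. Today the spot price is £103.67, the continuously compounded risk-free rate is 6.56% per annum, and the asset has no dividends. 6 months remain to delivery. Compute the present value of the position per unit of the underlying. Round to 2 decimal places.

-£2.80

Current fair forward for the remaining 6 months: F = S·e^(r·T), r = 0.0656
F = 103.67 · e^(0.0656 × 6/12) = 103.67 × 1.033344 = 107.1268
Value of long forward = (F − K)·e^(−rT) = (107.1268 − 104.23) · e^(−0.0656·6/12)
= 2.8968 × 0.967732 = 2.80
Short position value = −(long value) = -£2.80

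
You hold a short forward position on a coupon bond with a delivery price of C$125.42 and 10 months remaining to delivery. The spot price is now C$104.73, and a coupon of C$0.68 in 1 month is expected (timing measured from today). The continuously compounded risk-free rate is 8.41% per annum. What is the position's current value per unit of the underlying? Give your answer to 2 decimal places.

PV(remaining coupons) I = 0.68·e^(−0.0841·1/12) = 0.6753
Current forward F = (S − I)·e^(rT) = (104.73 − 0.6753)·e^(0.0841·10/12) = 104.0547 × 1.072598 = 111.6089
Value (long) = (F − K)·e^(−rT) = (111.6089 − 125.42) × 0.932316 = -12.8763
Short position value = −(long value) = C$12.88

C$12.88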